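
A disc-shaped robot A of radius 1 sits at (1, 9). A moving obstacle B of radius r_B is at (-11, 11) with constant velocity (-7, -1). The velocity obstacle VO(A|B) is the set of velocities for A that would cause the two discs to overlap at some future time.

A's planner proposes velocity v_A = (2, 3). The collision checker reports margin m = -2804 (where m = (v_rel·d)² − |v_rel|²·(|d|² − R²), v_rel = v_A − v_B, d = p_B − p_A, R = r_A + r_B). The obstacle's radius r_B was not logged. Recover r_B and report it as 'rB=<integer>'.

m = -2804
d = (-12, 2);  v_rel = (9, 4),  |v_rel|² = 97
v_rel×d = (9)·(2) − (4)·(-12) = 66
since m = R²·97 − 66²:  R² = (4356 + -2804) / 97 = 16
R = √16 = 4  ⇒  r_B = 4 − 1 = 3

rB=3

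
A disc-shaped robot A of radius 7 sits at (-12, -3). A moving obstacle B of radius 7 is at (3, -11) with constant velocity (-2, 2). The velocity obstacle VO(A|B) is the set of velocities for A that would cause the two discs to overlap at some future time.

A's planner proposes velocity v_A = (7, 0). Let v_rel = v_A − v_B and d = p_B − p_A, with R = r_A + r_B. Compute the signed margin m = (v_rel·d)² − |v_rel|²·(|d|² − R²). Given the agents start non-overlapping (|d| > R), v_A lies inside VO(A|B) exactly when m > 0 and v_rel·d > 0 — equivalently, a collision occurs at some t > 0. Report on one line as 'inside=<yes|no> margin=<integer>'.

d = (15, -8),  |d|² = 289;  R = 7+7 = 14,  c = 289−14² = 93
v_rel = (9, -2),  |v_rel|² = 85;  v_rel·d = (9)·(15) + (-2)·(-8) = 151
85·t² − 302·t + 93 = 0  ⇒  m = 151² − 85·93 = 14896
m = 14896 > 0,  v_rel·d = 151 > 0  ⇒  inside

inside=yes margin=14896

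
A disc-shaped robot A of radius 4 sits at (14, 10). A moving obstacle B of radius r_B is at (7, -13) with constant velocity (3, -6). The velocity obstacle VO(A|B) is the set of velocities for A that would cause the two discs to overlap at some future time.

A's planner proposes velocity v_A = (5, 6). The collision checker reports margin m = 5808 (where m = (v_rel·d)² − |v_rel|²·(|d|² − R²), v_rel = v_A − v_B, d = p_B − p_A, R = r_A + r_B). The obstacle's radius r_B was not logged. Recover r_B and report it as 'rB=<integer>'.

m = 5808
d = (-7, -23);  v_rel = (2, 12),  |v_rel|² = 148
v_rel×d = (2)·(-23) − (12)·(-7) = 38
since m = R²·148 − 38²:  R² = (1444 + 5808) / 148 = 49
R = √49 = 7  ⇒  r_B = 7 − 4 = 3

rB=3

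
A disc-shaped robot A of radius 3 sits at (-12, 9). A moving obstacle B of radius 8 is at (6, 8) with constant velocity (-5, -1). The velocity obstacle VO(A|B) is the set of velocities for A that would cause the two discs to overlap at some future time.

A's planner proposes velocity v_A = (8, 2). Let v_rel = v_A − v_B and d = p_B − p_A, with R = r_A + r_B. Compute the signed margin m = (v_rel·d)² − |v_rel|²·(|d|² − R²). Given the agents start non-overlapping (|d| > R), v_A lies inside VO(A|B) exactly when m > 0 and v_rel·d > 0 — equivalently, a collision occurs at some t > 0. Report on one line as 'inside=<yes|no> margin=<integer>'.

d = (18, -1),  |d|² = 325;  R = 3+8 = 11,  c = 325−11² = 204
v_rel = (13, 3),  |v_rel|² = 178;  v_rel·d = (13)·(18) + (3)·(-1) = 231
178·t² − 462·t + 204 = 0  ⇒  m = 231² − 178·204 = 17049
m = 17049 > 0,  v_rel·d = 231 > 0  ⇒  inside

inside=yes margin=17049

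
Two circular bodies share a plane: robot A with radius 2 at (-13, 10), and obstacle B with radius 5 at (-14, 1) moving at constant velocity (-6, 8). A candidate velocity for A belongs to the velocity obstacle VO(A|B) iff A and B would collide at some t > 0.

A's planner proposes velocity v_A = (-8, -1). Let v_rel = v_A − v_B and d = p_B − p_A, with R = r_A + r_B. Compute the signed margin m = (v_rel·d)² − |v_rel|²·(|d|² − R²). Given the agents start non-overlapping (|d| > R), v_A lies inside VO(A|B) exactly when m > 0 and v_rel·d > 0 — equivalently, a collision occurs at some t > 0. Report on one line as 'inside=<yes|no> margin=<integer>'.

d = (-1, -9),  |d|² = 82;  R = 2+5 = 7,  c = 82−7² = 33
v_rel = (-2, -9),  |v_rel|² = 85;  v_rel·d = (-2)·(-1) + (-9)·(-9) = 83
85·t² − 166·t + 33 = 0  ⇒  m = 83² − 85·33 = 4084
m = 4084 > 0,  v_rel·d = 83 > 0  ⇒  inside

inside=yes margin=4084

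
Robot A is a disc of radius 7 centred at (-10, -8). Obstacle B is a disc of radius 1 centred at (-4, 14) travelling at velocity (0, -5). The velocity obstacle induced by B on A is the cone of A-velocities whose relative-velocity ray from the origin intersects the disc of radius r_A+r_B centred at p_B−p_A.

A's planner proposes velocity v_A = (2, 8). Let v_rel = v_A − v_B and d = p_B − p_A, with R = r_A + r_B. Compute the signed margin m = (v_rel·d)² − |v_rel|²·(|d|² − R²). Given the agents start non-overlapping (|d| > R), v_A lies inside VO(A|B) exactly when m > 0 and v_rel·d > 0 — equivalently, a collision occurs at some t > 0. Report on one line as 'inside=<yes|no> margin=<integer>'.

d = (6, 22),  |d|² = 520;  R = 7+1 = 8,  c = 520−8² = 456
v_rel = (2, 13),  |v_rel|² = 173;  v_rel·d = (2)·(6) + (13)·(22) = 298
173·t² − 596·t + 456 = 0  ⇒  m = 298² − 173·456 = 9916
m = 9916 > 0,  v_rel·d = 298 > 0  ⇒  inside

inside=yes margin=9916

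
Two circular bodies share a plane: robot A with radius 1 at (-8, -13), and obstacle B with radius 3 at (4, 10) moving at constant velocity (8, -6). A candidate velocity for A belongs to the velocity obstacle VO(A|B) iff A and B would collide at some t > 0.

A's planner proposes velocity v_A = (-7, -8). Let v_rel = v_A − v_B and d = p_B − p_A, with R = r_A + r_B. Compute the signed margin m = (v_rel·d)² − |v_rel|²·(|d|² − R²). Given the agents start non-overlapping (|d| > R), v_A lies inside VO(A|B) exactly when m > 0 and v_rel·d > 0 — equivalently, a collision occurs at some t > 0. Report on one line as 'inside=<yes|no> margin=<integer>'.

d = (12, 23),  |d|² = 673;  R = 1+3 = 4,  c = 673−4² = 657
v_rel = (-15, -2),  |v_rel|² = 229;  v_rel·d = (-15)·(12) + (-2)·(23) = -226
229·t² + 452·t + 657 = 0  ⇒  m = (-226)² − 229·657 = -99377
m = -99377 < 0,  v_rel·d = -226 < 0  ⇒  outside

inside=no margin=-99377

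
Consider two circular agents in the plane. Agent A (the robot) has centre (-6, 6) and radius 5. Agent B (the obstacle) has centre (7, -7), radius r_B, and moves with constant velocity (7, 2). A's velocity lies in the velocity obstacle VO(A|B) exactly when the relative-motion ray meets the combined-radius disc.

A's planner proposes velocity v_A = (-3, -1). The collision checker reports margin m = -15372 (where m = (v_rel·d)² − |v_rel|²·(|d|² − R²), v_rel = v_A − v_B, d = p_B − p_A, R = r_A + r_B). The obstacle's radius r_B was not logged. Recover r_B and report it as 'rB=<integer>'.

m = -15372
d = (13, -13);  v_rel = (-10, -3),  |v_rel|² = 109
v_rel×d = (-10)·(-13) − (-3)·(13) = 169
since m = R²·109 − 169²:  R² = (28561 + -15372) / 109 = 121
R = √121 = 11  ⇒  r_B = 11 − 5 = 6

rB=6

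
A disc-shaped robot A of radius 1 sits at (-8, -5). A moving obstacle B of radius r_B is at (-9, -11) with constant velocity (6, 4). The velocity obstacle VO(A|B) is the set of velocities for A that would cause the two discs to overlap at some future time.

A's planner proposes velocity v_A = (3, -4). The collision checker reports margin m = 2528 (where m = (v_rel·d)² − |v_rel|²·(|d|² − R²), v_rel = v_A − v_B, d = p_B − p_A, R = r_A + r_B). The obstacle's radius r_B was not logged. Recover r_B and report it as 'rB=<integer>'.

m = 2528
d = (-1, -6);  v_rel = (-3, -8),  |v_rel|² = 73
v_rel×d = (-3)·(-6) − (-8)·(-1) = 10
since m = R²·73 − 10²:  R² = (100 + 2528) / 73 = 36
R = √36 = 6  ⇒  r_B = 6 − 1 = 5

rB=5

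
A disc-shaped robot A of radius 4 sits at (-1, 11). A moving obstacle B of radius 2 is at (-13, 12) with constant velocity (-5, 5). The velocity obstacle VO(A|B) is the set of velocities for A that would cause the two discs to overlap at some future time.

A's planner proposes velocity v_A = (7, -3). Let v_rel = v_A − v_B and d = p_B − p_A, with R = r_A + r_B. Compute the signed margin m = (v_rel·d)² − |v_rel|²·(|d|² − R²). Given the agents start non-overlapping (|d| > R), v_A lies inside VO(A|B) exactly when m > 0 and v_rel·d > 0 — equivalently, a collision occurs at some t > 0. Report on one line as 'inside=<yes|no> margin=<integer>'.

d = (-12, 1),  |d|² = 145;  R = 4+2 = 6,  c = 145−6² = 109
v_rel = (12, -8),  |v_rel|² = 208;  v_rel·d = (12)·(-12) + (-8)·(1) = -152
208·t² + 304·t + 109 = 0  ⇒  m = (-152)² − 208·109 = 432
m = 432 > 0,  v_rel·d = -152 < 0  ⇒  outside

inside=no margin=432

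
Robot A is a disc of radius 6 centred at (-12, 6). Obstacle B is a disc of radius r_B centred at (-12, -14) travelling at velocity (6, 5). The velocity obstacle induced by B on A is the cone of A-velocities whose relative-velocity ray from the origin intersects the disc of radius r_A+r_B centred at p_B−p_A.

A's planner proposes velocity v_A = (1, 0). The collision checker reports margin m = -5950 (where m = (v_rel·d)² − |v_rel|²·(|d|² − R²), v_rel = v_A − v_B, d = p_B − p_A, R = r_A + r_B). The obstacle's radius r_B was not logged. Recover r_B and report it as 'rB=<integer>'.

m = -5950
d = (0, -20);  v_rel = (-5, -5),  |v_rel|² = 50
v_rel×d = (-5)·(-20) − (-5)·(0) = 100
since m = R²·50 − 100²:  R² = (10000 + -5950) / 50 = 81
R = √81 = 9  ⇒  r_B = 9 − 6 = 3

rB=3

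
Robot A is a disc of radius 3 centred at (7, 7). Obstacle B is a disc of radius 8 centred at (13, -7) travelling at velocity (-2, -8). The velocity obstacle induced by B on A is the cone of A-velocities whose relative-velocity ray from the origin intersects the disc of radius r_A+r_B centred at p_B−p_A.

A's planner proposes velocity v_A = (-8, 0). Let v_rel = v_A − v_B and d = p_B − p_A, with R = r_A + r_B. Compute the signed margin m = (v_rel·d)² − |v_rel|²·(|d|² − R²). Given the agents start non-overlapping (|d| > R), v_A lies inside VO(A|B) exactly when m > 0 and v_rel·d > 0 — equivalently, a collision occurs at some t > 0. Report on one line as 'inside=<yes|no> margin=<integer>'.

d = (6, -14),  |d|² = 232;  R = 3+8 = 11,  c = 232−11² = 111
v_rel = (-6, 8),  |v_rel|² = 100;  v_rel·d = (-6)·(6) + (8)·(-14) = -148
100·t² + 296·t + 111 = 0  ⇒  m = (-148)² − 100·111 = 10804
m = 10804 > 0,  v_rel·d = -148 < 0  ⇒  outside

inside=no margin=10804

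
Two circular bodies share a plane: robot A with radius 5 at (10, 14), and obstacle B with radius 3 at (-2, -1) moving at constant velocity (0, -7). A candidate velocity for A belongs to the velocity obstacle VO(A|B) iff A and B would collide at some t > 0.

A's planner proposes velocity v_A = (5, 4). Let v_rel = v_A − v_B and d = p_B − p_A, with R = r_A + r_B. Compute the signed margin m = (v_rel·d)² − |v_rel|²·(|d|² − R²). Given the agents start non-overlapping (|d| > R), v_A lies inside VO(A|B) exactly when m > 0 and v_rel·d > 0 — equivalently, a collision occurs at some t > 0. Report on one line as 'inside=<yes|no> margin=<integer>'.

d = (-12, -15),  |d|² = 369;  R = 5+3 = 8,  c = 369−8² = 305
v_rel = (5, 11),  |v_rel|² = 146;  v_rel·d = (5)·(-12) + (11)·(-15) = -225
146·t² + 450·t + 305 = 0  ⇒  m = (-225)² − 146·305 = 6095
m = 6095 > 0,  v_rel·d = -225 < 0  ⇒  outside

inside=no margin=6095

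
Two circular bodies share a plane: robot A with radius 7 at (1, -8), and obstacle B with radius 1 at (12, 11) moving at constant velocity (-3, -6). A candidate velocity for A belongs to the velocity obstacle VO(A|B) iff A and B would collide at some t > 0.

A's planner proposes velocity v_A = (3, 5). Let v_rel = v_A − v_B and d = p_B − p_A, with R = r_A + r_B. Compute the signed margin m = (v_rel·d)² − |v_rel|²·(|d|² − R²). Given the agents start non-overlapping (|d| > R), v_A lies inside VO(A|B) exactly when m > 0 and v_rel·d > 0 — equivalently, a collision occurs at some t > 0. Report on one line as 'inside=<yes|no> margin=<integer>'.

d = (11, 19),  |d|² = 482;  R = 7+1 = 8,  c = 482−8² = 418
v_rel = (6, 11),  |v_rel|² = 157;  v_rel·d = (6)·(11) + (11)·(19) = 275
157·t² − 550·t + 418 = 0  ⇒  m = 275² − 157·418 = 9999
m = 9999 > 0,  v_rel·d = 275 > 0  ⇒  inside

inside=yes margin=9999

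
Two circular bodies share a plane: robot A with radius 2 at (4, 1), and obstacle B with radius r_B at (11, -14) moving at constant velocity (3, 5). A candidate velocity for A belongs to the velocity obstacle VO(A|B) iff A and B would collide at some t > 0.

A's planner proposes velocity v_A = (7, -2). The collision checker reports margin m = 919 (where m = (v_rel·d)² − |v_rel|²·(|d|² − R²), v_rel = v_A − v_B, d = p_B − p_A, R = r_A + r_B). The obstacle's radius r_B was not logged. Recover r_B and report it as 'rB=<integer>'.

m = 919
d = (7, -15);  v_rel = (4, -7),  |v_rel|² = 65
v_rel×d = (4)·(-15) − (-7)·(7) = -11
since m = R²·65 − (-11)²:  R² = (121 + 919) / 65 = 16
R = √16 = 4  ⇒  r_B = 4 − 2 = 2

rB=2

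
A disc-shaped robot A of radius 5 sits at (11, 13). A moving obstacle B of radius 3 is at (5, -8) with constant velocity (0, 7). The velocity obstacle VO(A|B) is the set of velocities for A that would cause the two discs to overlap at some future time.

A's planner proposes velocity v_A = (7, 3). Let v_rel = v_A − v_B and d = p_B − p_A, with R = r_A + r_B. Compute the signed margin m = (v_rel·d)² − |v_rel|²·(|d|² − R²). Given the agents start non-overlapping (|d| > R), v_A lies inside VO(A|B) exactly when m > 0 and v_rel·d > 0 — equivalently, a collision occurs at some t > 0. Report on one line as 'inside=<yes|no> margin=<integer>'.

d = (-6, -21),  |d|² = 477;  R = 5+3 = 8,  c = 477−8² = 413
v_rel = (7, -4),  |v_rel|² = 65;  v_rel·d = (7)·(-6) + (-4)·(-21) = 42
65·t² − 84·t + 413 = 0  ⇒  m = 42² − 65·413 = -25081
m = -25081 < 0,  v_rel·d = 42 > 0  ⇒  outside

inside=no margin=-25081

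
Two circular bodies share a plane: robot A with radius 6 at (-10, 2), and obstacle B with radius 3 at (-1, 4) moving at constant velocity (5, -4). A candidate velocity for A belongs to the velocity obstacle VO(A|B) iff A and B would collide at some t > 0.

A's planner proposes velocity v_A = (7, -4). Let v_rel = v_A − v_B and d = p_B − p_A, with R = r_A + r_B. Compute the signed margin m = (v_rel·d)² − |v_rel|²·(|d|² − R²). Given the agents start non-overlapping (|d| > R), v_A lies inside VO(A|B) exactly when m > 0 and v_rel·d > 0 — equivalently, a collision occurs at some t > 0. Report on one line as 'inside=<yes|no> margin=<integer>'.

d = (9, 2),  |d|² = 85;  R = 6+3 = 9,  c = 85−9² = 4
v_rel = (2, 0),  |v_rel|² = 4;  v_rel·d = (2)·(9) + (0)·(2) = 18
4·t² − 36·t + 4 = 0  ⇒  m = 18² − 4·4 = 308
m = 308 > 0,  v_rel·d = 18 > 0  ⇒  inside

inside=yes margin=308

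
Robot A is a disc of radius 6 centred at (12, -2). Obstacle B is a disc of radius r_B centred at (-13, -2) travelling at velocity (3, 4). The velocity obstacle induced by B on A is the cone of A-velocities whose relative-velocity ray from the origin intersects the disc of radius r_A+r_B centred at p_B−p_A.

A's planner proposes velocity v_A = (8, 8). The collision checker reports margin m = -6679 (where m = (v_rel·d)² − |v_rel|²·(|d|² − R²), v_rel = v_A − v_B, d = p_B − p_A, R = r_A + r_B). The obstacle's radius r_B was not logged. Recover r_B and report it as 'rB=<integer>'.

m = -6679
d = (-25, 0);  v_rel = (5, 4),  |v_rel|² = 41
v_rel×d = (5)·(0) − (4)·(-25) = 100
since m = R²·41 − 100²:  R² = (10000 + -6679) / 41 = 81
R = √81 = 9  ⇒  r_B = 9 − 6 = 3

rB=3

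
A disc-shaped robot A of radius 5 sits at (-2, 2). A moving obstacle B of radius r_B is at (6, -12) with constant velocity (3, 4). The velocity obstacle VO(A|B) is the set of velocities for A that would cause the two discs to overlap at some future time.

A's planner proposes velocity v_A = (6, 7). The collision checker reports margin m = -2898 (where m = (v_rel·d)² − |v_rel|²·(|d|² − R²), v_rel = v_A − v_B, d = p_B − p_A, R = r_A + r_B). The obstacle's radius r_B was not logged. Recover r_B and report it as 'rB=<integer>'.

m = -2898
d = (8, -14);  v_rel = (3, 3),  |v_rel|² = 18
v_rel×d = (3)·(-14) − (3)·(8) = -66
since m = R²·18 − (-66)²:  R² = (4356 + -2898) / 18 = 81
R = √81 = 9  ⇒  r_B = 9 − 5 = 4

rB=4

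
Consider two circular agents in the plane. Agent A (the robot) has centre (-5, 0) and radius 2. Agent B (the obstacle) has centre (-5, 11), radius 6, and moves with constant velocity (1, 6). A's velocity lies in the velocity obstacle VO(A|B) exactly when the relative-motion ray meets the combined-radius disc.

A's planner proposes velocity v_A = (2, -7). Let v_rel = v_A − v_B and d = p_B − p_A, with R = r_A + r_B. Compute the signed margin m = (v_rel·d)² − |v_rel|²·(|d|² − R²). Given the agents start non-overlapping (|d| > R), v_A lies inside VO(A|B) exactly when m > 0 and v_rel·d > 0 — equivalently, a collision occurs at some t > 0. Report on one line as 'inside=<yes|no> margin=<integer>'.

d = (0, 11),  |d|² = 121;  R = 2+6 = 8,  c = 121−8² = 57
v_rel = (1, -13),  |v_rel|² = 170;  v_rel·d = (1)·(0) + (-13)·(11) = -143
170·t² + 286·t + 57 = 0  ⇒  m = (-143)² − 170·57 = 10759
m = 10759 > 0,  v_rel·d = -143 < 0  ⇒  outside

inside=no margin=10759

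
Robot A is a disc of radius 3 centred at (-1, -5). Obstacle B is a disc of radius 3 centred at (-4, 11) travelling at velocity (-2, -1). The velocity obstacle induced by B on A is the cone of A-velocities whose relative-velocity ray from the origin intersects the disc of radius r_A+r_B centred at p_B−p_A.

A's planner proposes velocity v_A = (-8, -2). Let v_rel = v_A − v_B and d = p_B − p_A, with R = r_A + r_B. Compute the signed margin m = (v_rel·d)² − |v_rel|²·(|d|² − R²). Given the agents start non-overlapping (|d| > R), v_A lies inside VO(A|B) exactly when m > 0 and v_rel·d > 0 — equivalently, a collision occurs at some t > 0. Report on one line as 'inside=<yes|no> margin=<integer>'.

d = (-3, 16),  |d|² = 265;  R = 3+3 = 6,  c = 265−6² = 229
v_rel = (-6, -1),  |v_rel|² = 37;  v_rel·d = (-6)·(-3) + (-1)·(16) = 2
37·t² − 4·t + 229 = 0  ⇒  m = 2² − 37·229 = -8469
m = -8469 < 0,  v_rel·d = 2 > 0  ⇒  outside

inside=no margin=-8469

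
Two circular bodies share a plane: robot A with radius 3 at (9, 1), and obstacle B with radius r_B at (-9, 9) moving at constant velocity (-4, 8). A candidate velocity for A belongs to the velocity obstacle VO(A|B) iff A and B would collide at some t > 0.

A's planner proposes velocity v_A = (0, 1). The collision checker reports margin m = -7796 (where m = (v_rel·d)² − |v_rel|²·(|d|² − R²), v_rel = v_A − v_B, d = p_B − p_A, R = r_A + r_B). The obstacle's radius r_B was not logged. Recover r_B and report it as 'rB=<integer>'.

m = -7796
d = (-18, 8);  v_rel = (4, -7),  |v_rel|² = 65
v_rel×d = (4)·(8) − (-7)·(-18) = -94
since m = R²·65 − (-94)²:  R² = (8836 + -7796) / 65 = 16
R = √16 = 4  ⇒  r_B = 4 − 3 = 1

rB=1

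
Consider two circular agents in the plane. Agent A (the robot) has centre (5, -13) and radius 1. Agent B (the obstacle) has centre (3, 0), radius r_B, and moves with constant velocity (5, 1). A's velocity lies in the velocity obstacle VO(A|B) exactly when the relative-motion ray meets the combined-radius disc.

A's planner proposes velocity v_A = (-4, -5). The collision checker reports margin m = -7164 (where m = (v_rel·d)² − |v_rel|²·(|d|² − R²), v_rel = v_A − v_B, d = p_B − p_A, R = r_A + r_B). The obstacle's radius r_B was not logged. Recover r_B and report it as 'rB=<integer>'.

m = -7164
d = (-2, 13);  v_rel = (-9, -6),  |v_rel|² = 117
v_rel×d = (-9)·(13) − (-6)·(-2) = -129
since m = R²·117 − (-129)²:  R² = (16641 + -7164) / 117 = 81
R = √81 = 9  ⇒  r_B = 9 − 1 = 8

rB=8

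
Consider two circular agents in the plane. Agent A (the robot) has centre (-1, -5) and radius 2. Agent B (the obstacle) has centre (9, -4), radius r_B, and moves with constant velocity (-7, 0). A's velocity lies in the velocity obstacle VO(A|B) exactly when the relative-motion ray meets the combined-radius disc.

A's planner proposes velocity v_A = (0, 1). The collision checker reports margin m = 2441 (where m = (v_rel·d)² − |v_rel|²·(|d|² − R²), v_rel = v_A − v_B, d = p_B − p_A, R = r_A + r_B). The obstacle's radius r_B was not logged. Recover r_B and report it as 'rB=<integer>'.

m = 2441
d = (10, 1);  v_rel = (7, 1),  |v_rel|² = 50
v_rel×d = (7)·(1) − (1)·(10) = -3
since m = R²·50 − (-3)²:  R² = (9 + 2441) / 50 = 49
R = √49 = 7  ⇒  r_B = 7 − 2 = 5

rB=5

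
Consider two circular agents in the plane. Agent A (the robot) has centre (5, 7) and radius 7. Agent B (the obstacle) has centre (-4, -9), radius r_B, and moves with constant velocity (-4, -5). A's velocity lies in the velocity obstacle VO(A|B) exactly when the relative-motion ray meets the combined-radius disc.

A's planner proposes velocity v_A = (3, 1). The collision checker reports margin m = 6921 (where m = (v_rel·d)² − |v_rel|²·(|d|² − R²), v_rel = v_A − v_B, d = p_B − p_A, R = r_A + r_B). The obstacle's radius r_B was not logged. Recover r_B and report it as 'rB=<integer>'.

m = 6921
d = (-9, -16);  v_rel = (7, 6),  |v_rel|² = 85
v_rel×d = (7)·(-16) − (6)·(-9) = -58
since m = R²·85 − (-58)²:  R² = (3364 + 6921) / 85 = 121
R = √121 = 11  ⇒  r_B = 11 − 7 = 4

rB=4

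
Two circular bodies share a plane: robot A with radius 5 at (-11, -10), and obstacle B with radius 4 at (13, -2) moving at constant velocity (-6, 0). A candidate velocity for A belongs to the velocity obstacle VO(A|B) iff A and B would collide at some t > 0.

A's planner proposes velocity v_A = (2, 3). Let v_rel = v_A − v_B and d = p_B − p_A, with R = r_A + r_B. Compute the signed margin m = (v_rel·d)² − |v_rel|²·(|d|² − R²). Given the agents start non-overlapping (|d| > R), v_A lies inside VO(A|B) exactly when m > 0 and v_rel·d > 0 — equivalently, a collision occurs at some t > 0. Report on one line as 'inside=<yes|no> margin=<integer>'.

d = (24, 8),  |d|² = 640;  R = 5+4 = 9,  c = 640−9² = 559
v_rel = (8, 3),  |v_rel|² = 73;  v_rel·d = (8)·(24) + (3)·(8) = 216
73·t² − 432·t + 559 = 0  ⇒  m = 216² − 73·559 = 5849
m = 5849 > 0,  v_rel·d = 216 > 0  ⇒  inside

inside=yes margin=5849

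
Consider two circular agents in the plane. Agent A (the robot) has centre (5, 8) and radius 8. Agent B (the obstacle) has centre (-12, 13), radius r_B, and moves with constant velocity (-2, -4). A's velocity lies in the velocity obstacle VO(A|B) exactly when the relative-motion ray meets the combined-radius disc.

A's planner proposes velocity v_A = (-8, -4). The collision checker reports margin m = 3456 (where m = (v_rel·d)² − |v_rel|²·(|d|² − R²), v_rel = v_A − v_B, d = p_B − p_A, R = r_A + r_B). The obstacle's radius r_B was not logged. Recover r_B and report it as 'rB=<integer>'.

m = 3456
d = (-17, 5);  v_rel = (-6, 0),  |v_rel|² = 36
v_rel×d = (-6)·(5) − (0)·(-17) = -30
since m = R²·36 − (-30)²:  R² = (900 + 3456) / 36 = 121
R = √121 = 11  ⇒  r_B = 11 − 8 = 3

rB=3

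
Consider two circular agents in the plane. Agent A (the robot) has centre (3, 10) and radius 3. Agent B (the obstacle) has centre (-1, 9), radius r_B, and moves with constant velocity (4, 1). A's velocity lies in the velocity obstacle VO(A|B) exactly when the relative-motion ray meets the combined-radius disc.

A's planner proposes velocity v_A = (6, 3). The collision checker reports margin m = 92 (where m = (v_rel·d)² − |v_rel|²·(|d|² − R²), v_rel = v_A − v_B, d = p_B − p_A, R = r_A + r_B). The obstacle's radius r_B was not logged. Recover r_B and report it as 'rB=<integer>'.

m = 92
d = (-4, -1);  v_rel = (2, 2),  |v_rel|² = 8
v_rel×d = (2)·(-1) − (2)·(-4) = 6
since m = R²·8 − 6²:  R² = (36 + 92) / 8 = 16
R = √16 = 4  ⇒  r_B = 4 − 3 = 1

rB=1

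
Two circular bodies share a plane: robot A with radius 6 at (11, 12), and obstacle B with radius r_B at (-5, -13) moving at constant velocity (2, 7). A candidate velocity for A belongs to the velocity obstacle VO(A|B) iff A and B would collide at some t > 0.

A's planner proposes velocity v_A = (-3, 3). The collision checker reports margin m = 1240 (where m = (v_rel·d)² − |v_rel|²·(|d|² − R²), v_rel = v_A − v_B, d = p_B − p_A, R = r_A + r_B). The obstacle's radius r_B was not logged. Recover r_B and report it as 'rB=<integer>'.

m = 1240
d = (-16, -25);  v_rel = (-5, -4),  |v_rel|² = 41
v_rel×d = (-5)·(-25) − (-4)·(-16) = 61
since m = R²·41 − 61²:  R² = (3721 + 1240) / 41 = 121
R = √121 = 11  ⇒  r_B = 11 − 6 = 5

rB=5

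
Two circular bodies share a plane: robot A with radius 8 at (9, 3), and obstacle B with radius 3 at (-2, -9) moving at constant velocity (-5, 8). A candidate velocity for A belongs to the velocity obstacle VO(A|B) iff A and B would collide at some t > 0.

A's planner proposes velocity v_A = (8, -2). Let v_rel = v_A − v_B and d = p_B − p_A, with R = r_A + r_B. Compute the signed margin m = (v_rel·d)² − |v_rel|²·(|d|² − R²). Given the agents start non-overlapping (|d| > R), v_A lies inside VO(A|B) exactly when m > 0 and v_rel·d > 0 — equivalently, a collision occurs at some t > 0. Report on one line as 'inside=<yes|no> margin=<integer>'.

d = (-11, -12),  |d|² = 265;  R = 8+3 = 11,  c = 265−11² = 144
v_rel = (13, -10),  |v_rel|² = 269;  v_rel·d = (13)·(-11) + (-10)·(-12) = -23
269·t² + 46·t + 144 = 0  ⇒  m = (-23)² − 269·144 = -38207
m = -38207 < 0,  v_rel·d = -23 < 0  ⇒  outside

inside=no margin=-38207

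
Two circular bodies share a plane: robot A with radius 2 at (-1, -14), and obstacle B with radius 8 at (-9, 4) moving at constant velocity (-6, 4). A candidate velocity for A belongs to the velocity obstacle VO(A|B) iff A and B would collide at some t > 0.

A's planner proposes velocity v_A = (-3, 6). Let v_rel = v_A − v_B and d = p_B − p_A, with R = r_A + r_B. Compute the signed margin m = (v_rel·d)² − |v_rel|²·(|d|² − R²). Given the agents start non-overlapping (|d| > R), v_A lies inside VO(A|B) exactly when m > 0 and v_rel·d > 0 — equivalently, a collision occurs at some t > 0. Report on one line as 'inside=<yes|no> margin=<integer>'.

d = (-8, 18),  |d|² = 388;  R = 2+8 = 10,  c = 388−10² = 288
v_rel = (3, 2),  |v_rel|² = 13;  v_rel·d = (3)·(-8) + (2)·(18) = 12
13·t² − 24·t + 288 = 0  ⇒  m = 12² − 13·288 = -3600
m = -3600 < 0,  v_rel·d = 12 > 0  ⇒  outside

inside=no margin=-3600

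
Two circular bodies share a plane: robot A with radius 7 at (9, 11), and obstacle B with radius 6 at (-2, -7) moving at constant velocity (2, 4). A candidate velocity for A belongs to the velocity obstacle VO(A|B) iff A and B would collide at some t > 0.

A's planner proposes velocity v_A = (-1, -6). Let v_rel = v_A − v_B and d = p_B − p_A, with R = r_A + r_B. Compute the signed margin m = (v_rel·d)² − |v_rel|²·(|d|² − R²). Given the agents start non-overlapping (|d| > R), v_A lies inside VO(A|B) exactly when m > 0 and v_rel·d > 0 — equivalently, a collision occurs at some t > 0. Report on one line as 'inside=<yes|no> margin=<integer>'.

d = (-11, -18),  |d|² = 445;  R = 7+6 = 13,  c = 445−13² = 276
v_rel = (-3, -10),  |v_rel|² = 109;  v_rel·d = (-3)·(-11) + (-10)·(-18) = 213
109·t² − 426·t + 276 = 0  ⇒  m = 213² − 109·276 = 15285
m = 15285 > 0,  v_rel·d = 213 > 0  ⇒  inside

inside=yes margin=15285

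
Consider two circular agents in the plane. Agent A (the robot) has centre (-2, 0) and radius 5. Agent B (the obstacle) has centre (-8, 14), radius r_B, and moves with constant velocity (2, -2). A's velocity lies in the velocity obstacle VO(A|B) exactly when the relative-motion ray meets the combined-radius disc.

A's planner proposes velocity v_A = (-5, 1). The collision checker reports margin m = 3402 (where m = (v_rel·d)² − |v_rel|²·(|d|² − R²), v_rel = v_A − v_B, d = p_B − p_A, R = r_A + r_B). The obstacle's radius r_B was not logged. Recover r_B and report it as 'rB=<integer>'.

m = 3402
d = (-6, 14);  v_rel = (-7, 3),  |v_rel|² = 58
v_rel×d = (-7)·(14) − (3)·(-6) = -80
since m = R²·58 − (-80)²:  R² = (6400 + 3402) / 58 = 169
R = √169 = 13  ⇒  r_B = 13 − 5 = 8

rB=8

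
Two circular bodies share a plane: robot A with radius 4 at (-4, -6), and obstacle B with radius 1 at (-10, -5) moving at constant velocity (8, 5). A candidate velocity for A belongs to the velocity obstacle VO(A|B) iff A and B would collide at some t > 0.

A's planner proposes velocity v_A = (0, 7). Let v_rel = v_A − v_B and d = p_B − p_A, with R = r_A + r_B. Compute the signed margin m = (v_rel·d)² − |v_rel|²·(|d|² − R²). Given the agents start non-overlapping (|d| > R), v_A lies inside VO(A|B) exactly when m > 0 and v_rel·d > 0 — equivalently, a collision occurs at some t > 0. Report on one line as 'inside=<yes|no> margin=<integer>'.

d = (-6, 1),  |d|² = 37;  R = 4+1 = 5,  c = 37−5² = 12
v_rel = (-8, 2),  |v_rel|² = 68;  v_rel·d = (-8)·(-6) + (2)·(1) = 50
68·t² − 100·t + 12 = 0  ⇒  m = 50² − 68·12 = 1684
m = 1684 > 0,  v_rel·d = 50 > 0  ⇒  inside

inside=yes margin=1684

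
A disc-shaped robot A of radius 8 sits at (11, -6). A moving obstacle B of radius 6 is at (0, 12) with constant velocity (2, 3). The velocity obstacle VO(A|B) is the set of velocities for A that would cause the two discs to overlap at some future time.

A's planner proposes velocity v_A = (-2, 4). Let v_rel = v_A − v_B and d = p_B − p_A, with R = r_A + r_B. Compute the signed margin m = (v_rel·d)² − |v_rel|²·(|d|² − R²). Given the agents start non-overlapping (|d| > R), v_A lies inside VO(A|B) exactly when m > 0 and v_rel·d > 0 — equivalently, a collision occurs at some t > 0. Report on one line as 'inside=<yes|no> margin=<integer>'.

d = (-11, 18),  |d|² = 445;  R = 8+6 = 14,  c = 445−14² = 249
v_rel = (-4, 1),  |v_rel|² = 17;  v_rel·d = (-4)·(-11) + (1)·(18) = 62
17·t² − 124·t + 249 = 0  ⇒  m = 62² − 17·249 = -389
m = -389 < 0,  v_rel·d = 62 > 0  ⇒  outside

inside=no margin=-389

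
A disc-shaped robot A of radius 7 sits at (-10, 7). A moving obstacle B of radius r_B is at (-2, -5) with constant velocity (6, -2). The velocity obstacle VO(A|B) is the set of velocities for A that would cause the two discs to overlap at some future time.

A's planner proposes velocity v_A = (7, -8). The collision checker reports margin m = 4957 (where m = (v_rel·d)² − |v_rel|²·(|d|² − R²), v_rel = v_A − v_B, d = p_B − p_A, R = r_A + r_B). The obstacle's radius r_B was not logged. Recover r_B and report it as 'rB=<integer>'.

m = 4957
d = (8, -12);  v_rel = (1, -6),  |v_rel|² = 37
v_rel×d = (1)·(-12) − (-6)·(8) = 36
since m = R²·37 − 36²:  R² = (1296 + 4957) / 37 = 169
R = √169 = 13  ⇒  r_B = 13 − 7 = 6

rB=6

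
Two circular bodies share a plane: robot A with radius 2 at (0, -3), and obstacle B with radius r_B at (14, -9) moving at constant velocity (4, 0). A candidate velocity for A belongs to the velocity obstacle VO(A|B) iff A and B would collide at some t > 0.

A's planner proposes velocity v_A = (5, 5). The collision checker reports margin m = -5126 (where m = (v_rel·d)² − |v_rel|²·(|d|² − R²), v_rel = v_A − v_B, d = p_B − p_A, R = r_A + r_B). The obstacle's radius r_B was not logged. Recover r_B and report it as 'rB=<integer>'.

m = -5126
d = (14, -6);  v_rel = (1, 5),  |v_rel|² = 26
v_rel×d = (1)·(-6) − (5)·(14) = -76
since m = R²·26 − (-76)²:  R² = (5776 + -5126) / 26 = 25
R = √25 = 5  ⇒  r_B = 5 − 2 = 3

rB=3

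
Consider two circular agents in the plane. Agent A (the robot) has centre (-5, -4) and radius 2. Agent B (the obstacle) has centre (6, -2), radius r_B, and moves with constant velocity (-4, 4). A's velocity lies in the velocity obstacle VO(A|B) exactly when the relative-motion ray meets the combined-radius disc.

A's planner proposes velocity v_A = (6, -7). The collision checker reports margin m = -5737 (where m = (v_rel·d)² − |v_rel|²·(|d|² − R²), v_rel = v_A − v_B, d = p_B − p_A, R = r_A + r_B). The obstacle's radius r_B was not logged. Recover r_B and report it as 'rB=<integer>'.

m = -5737
d = (11, 2);  v_rel = (10, -11),  |v_rel|² = 221
v_rel×d = (10)·(2) − (-11)·(11) = 141
since m = R²·221 − 141²:  R² = (19881 + -5737) / 221 = 64
R = √64 = 8  ⇒  r_B = 8 − 2 = 6

rB=6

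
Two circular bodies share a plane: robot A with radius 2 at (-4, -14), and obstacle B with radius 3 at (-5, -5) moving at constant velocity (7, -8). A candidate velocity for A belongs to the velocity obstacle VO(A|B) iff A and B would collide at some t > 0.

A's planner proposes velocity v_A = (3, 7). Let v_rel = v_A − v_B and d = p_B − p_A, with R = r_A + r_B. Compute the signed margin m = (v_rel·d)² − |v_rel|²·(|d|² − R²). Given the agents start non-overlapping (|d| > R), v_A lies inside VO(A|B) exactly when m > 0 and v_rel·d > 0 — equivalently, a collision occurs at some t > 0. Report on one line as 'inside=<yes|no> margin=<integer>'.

d = (-1, 9),  |d|² = 82;  R = 2+3 = 5,  c = 82−5² = 57
v_rel = (-4, 15),  |v_rel|² = 241;  v_rel·d = (-4)·(-1) + (15)·(9) = 139
241·t² − 278·t + 57 = 0  ⇒  m = 139² − 241·57 = 5584
m = 5584 > 0,  v_rel·d = 139 > 0  ⇒  inside

inside=yes margin=5584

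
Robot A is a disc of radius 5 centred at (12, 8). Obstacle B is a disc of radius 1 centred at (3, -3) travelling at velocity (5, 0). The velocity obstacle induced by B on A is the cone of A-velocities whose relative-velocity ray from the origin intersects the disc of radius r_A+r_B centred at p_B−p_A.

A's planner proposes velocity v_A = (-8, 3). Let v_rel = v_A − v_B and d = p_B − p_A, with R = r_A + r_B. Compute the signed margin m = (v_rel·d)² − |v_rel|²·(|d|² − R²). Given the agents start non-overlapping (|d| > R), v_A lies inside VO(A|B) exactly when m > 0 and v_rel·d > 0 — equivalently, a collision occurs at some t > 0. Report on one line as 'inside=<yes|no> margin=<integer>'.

d = (-9, -11),  |d|² = 202;  R = 5+1 = 6,  c = 202−6² = 166
v_rel = (-13, 3),  |v_rel|² = 178;  v_rel·d = (-13)·(-9) + (3)·(-11) = 84
178·t² − 168·t + 166 = 0  ⇒  m = 84² − 178·166 = -22492
m = -22492 < 0,  v_rel·d = 84 > 0  ⇒  outside

inside=no margin=-22492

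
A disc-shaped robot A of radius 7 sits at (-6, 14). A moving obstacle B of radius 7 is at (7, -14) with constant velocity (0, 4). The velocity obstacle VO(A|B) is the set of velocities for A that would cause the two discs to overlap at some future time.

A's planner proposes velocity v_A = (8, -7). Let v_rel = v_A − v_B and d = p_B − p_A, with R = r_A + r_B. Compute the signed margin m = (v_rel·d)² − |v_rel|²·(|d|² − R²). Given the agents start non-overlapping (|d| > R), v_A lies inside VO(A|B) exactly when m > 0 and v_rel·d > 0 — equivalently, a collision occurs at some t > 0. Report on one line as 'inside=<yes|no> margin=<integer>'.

d = (13, -28),  |d|² = 953;  R = 7+7 = 14,  c = 953−14² = 757
v_rel = (8, -11),  |v_rel|² = 185;  v_rel·d = (8)·(13) + (-11)·(-28) = 412
185·t² − 824·t + 757 = 0  ⇒  m = 412² − 185·757 = 29699
m = 29699 > 0,  v_rel·d = 412 > 0  ⇒  inside

inside=yes margin=29699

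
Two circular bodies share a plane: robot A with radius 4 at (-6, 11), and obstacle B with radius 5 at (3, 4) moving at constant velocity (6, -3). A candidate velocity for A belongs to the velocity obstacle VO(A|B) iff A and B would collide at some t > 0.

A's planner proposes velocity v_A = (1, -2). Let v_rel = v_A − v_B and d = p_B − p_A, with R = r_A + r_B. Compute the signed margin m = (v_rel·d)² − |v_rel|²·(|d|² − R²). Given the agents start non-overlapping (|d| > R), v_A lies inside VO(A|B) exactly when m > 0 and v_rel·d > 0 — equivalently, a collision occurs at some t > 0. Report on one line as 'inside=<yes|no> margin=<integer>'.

d = (9, -7),  |d|² = 130;  R = 4+5 = 9,  c = 130−9² = 49
v_rel = (-5, 1),  |v_rel|² = 26;  v_rel·d = (-5)·(9) + (1)·(-7) = -52
26·t² + 104·t + 49 = 0  ⇒  m = (-52)² − 26·49 = 1430
m = 1430 > 0,  v_rel·d = -52 < 0  ⇒  outside

inside=no margin=1430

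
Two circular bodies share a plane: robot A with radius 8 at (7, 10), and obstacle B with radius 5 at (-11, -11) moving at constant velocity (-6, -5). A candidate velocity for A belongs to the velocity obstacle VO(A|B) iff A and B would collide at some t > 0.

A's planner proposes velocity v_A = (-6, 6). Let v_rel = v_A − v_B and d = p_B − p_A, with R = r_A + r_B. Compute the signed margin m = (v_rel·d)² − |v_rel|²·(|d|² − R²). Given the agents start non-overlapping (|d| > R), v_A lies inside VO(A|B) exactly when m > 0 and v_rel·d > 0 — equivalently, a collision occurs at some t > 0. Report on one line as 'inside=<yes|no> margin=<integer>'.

d = (-18, -21),  |d|² = 765;  R = 8+5 = 13,  c = 765−13² = 596
v_rel = (0, 11),  |v_rel|² = 121;  v_rel·d = (0)·(-18) + (11)·(-21) = -231
121·t² + 462·t + 596 = 0  ⇒  m = (-231)² − 121·596 = -18755
m = -18755 < 0,  v_rel·d = -231 < 0  ⇒  outside

inside=no margin=-18755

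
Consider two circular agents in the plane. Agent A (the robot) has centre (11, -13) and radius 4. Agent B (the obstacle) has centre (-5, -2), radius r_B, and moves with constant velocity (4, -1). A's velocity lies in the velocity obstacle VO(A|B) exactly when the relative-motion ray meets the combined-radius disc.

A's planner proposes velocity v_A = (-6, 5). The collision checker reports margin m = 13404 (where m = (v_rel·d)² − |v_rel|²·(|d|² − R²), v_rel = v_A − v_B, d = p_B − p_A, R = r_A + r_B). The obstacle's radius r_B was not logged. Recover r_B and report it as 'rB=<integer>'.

m = 13404
d = (-16, 11);  v_rel = (-10, 6),  |v_rel|² = 136
v_rel×d = (-10)·(11) − (6)·(-16) = -14
since m = R²·136 − (-14)²:  R² = (196 + 13404) / 136 = 100
R = √100 = 10  ⇒  r_B = 10 − 4 = 6

rB=6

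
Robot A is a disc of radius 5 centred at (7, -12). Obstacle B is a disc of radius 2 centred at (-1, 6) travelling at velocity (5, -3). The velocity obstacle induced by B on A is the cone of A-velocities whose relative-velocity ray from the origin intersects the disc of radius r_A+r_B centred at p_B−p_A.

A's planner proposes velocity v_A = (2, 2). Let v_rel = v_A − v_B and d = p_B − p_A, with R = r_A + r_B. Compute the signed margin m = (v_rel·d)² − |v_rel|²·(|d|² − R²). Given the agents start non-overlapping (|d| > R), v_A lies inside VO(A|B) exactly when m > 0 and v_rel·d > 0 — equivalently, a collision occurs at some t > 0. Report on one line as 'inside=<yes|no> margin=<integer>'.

d = (-8, 18),  |d|² = 388;  R = 5+2 = 7,  c = 388−7² = 339
v_rel = (-3, 5),  |v_rel|² = 34;  v_rel·d = (-3)·(-8) + (5)·(18) = 114
34·t² − 228·t + 339 = 0  ⇒  m = 114² − 34·339 = 1470
m = 1470 > 0,  v_rel·d = 114 > 0  ⇒  inside

inside=yes margin=1470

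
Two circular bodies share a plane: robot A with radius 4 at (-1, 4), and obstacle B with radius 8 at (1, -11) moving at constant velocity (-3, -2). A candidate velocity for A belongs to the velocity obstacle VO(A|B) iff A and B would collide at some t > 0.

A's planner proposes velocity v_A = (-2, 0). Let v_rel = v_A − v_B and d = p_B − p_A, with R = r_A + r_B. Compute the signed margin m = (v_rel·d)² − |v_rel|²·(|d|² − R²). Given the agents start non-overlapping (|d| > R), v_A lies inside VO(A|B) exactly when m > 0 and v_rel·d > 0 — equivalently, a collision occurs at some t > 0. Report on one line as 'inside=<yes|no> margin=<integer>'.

d = (2, -15),  |d|² = 229;  R = 4+8 = 12,  c = 229−12² = 85
v_rel = (1, 2),  |v_rel|² = 5;  v_rel·d = (1)·(2) + (2)·(-15) = -28
5·t² + 56·t + 85 = 0  ⇒  m = (-28)² − 5·85 = 359
m = 359 > 0,  v_rel·d = -28 < 0  ⇒  outside

inside=no margin=359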